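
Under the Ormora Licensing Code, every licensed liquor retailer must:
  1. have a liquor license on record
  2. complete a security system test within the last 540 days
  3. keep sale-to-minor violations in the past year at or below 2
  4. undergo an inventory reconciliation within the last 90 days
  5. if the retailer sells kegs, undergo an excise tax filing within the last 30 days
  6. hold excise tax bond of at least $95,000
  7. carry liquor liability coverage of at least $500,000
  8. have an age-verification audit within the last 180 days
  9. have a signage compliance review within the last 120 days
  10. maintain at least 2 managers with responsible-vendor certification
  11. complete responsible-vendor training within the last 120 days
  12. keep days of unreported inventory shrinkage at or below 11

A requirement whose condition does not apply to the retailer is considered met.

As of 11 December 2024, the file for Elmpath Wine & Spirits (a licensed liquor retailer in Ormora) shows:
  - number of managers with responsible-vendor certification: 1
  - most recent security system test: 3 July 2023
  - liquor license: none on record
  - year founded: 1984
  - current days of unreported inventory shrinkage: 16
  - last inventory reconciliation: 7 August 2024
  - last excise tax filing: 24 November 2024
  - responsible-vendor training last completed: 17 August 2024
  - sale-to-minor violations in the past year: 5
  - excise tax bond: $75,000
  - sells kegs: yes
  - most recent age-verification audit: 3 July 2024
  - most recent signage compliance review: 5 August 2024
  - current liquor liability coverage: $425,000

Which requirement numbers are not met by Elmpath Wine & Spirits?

1. liquor license absent → not met
2. security system test 527 days ago vs limit 540 → met
3. sale-to-minor violations in the past year 5 > 2 → not met
4. inventory reconciliation 126 days ago vs limit 90 → not met
5. condition 'sells kegs' holds; excise tax filing 17 days ago vs limit 30 → met
6. excise tax bond $75,000 < $95,000 → not met
7. liquor liability coverage $425,000 < $500,000 → not met
8. age-verification audit 161 days ago vs limit 180 → met
9. signage compliance review 128 days ago vs limit 120 → not met
10. managers with responsible-vendor certification 1 < 2 → not met
11. responsible-vendor training 116 days ago vs limit 120 → met
12. days of unreported inventory shrinkage 16 > 11 → not met
Not met: 1, 3, 4, 6, 7, 9, 10, 12

1, 3, 4, 6, 7, 9, 10, 12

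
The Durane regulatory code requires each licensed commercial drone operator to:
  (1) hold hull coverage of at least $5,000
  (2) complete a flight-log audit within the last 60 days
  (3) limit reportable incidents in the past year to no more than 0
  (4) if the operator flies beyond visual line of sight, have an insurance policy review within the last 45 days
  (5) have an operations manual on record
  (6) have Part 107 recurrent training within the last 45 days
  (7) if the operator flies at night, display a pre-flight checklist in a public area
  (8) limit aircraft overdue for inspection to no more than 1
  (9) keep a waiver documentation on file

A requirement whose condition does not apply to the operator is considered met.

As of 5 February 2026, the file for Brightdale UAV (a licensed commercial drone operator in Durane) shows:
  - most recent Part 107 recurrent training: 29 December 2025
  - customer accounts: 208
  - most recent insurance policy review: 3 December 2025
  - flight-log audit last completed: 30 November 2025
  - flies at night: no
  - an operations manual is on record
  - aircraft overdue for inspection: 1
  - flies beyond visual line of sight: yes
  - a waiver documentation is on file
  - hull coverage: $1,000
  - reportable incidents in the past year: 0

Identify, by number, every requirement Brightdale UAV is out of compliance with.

1, 2, 4

1. hull coverage $1,000 < $5,000 → not met
2. flight-log audit 67 days ago vs limit 60 → not met
3. reportable incidents in the past year 0 ≤ 0 → met
4. condition 'flies beyond visual line of sight' holds; insurance policy review 64 days ago vs limit 45 → not met
5. operations manual present → met
6. Part 107 recurrent training 38 days ago vs limit 45 → met
7. condition 'flies at night' does not hold → requirement n/a → met
8. aircraft overdue for inspection 1 ≤ 1 → met
9. waiver documentation present → met
Not met: 1, 2, 4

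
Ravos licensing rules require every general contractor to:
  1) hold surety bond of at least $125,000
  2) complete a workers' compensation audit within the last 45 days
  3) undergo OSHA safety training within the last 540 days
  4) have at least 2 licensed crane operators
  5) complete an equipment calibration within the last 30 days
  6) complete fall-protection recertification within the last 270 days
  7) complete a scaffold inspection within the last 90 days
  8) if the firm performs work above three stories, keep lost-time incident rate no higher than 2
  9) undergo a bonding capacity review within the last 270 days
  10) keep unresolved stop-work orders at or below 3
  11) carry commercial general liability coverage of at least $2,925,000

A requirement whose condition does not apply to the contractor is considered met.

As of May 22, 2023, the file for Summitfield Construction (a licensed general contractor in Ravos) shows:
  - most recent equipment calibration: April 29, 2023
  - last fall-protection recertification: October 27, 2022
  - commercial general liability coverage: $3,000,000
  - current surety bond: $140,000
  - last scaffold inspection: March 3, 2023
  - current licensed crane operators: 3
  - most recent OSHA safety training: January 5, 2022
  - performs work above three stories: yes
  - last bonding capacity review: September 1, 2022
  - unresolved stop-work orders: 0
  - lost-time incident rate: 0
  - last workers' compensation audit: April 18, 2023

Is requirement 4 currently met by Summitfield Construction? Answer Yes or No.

4. licensed crane operators 3 ≥ 2 → met

Yes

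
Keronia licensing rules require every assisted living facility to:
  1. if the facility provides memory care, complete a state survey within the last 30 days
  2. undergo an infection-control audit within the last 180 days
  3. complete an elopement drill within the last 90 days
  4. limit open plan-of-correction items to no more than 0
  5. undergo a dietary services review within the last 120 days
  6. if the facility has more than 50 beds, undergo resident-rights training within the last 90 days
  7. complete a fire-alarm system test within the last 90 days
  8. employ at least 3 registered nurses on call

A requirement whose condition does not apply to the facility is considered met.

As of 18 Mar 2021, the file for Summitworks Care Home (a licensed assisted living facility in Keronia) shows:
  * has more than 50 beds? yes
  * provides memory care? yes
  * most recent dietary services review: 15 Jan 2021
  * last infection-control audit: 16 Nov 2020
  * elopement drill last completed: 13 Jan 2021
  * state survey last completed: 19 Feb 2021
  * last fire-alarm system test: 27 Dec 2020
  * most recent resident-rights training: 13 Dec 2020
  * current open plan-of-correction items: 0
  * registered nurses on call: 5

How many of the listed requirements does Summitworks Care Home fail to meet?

1

1. condition 'provides memory care' holds; state survey 27 days ago vs limit 30 → met
2. infection-control audit 122 days ago vs limit 180 → met
3. elopement drill 64 days ago vs limit 90 → met
4. open plan-of-correction items 0 ≤ 0 → met
5. dietary services review 62 days ago vs limit 120 → met
6. condition 'has more than 50 beds' holds; resident-rights training 95 days ago vs limit 90 → not met
7. fire-alarm system test 81 days ago vs limit 90 → met
8. registered nurses on call 5 ≥ 3 → met
Not met: 1 of 8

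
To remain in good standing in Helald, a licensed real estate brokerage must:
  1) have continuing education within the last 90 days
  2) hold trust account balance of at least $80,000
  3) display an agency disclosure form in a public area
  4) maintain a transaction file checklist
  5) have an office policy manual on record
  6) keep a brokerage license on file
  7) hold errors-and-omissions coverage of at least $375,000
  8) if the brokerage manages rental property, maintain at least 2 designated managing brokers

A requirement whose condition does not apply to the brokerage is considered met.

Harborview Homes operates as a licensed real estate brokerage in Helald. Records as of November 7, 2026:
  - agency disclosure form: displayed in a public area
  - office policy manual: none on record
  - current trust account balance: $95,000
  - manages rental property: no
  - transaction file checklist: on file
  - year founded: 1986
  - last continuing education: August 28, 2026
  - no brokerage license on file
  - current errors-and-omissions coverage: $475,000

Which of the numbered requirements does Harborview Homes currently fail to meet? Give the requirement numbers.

1. continuing education 71 days ago vs limit 90 → met
2. trust account balance $95,000 ≥ $80,000 → met
3. agency disclosure form present → met
4. transaction file checklist present → met
5. office policy manual absent → not met
6. brokerage license absent → not met
7. errors-and-omissions coverage $475,000 ≥ $375,000 → met
8. condition 'manages rental property' does not hold → requirement n/a → met
Not met: 5, 6

5, 6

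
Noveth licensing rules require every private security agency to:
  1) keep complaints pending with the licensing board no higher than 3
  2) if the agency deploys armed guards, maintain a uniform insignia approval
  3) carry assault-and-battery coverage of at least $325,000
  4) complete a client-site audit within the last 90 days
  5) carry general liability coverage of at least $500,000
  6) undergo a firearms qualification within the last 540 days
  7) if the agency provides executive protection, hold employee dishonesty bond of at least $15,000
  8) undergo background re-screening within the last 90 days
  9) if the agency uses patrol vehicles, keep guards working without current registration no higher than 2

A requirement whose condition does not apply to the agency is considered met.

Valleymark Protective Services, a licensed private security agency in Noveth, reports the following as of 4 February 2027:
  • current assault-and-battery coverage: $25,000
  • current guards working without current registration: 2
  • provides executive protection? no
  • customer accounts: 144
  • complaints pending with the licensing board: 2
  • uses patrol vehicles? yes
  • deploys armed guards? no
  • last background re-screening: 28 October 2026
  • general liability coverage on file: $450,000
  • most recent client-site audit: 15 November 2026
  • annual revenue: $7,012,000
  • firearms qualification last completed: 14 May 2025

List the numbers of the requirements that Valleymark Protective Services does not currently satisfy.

1. complaints pending with the licensing board 2 ≤ 3 → met
2. condition 'deploys armed guards' does not hold → requirement n/a → met
3. assault-and-battery coverage $25,000 < $325,000 → not met
4. client-site audit 81 days ago vs limit 90 → met
5. general liability coverage $450,000 < $500,000 → not met
6. firearms qualification 631 days ago vs limit 540 → not met
7. condition 'provides executive protection' does not hold → requirement n/a → met
8. background re-screening 99 days ago vs limit 90 → not met
9. condition 'uses patrol vehicles' holds; guards working without current registration 2 ≤ 2 → met
Not met: 3, 5, 6, 8

3, 5, 6, 8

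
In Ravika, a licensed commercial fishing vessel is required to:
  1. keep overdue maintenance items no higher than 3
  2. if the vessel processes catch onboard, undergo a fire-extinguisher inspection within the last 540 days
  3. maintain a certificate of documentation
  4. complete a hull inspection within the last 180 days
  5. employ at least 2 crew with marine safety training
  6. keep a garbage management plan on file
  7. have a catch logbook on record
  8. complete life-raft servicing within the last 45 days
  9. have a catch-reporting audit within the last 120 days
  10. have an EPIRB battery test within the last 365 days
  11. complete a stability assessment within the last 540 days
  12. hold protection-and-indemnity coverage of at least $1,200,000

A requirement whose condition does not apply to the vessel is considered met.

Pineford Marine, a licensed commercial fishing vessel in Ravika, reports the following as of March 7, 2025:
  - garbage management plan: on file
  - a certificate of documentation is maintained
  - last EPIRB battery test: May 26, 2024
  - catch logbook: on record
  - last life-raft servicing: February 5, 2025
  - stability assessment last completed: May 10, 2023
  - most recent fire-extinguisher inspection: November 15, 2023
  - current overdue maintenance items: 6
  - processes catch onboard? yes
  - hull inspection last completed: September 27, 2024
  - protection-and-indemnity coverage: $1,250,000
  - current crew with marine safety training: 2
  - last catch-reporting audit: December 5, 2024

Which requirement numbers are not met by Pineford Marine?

1. overdue maintenance items 6 > 3 → not met
2. condition 'processes catch onboard' holds; fire-extinguisher inspection 478 days ago vs limit 540 → met
3. certificate of documentation present → met
4. hull inspection 161 days ago vs limit 180 → met
5. crew with marine safety training 2 ≥ 2 → met
6. garbage management plan present → met
7. catch logbook present → met
8. life-raft servicing 30 days ago vs limit 45 → met
9. catch-reporting audit 92 days ago vs limit 120 → met
10. EPIRB battery test 285 days ago vs limit 365 → met
11. stability assessment 667 days ago vs limit 540 → not met
12. protection-and-indemnity coverage $1,250,000 ≥ $1,200,000 → met
Not met: 1, 11

1, 11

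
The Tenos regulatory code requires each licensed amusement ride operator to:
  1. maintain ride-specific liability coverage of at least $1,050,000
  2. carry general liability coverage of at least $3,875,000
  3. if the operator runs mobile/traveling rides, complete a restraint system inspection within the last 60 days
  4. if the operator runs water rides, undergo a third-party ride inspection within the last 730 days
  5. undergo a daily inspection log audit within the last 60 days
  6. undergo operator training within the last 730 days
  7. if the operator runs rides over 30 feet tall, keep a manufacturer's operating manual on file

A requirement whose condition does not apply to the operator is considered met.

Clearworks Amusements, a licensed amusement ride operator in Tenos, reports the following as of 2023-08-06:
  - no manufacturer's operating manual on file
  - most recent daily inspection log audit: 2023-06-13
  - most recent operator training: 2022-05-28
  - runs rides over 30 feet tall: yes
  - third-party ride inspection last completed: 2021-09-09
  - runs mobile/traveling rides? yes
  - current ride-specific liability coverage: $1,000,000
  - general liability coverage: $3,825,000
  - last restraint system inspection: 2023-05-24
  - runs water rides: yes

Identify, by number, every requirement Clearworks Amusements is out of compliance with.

1, 2, 3, 7

1. ride-specific liability coverage $1,000,000 < $1,050,000 → not met
2. general liability coverage $3,825,000 < $3,875,000 → not met
3. condition 'runs mobile/traveling rides' holds; restraint system inspection 74 days ago vs limit 60 → not met
4. condition 'runs water rides' holds; third-party ride inspection 696 days ago vs limit 730 → met
5. daily inspection log audit 54 days ago vs limit 60 → met
6. operator training 435 days ago vs limit 730 → met
7. condition 'runs rides over 30 feet tall' holds; manufacturer's operating manual absent → not met
Not met: 1, 2, 3, 7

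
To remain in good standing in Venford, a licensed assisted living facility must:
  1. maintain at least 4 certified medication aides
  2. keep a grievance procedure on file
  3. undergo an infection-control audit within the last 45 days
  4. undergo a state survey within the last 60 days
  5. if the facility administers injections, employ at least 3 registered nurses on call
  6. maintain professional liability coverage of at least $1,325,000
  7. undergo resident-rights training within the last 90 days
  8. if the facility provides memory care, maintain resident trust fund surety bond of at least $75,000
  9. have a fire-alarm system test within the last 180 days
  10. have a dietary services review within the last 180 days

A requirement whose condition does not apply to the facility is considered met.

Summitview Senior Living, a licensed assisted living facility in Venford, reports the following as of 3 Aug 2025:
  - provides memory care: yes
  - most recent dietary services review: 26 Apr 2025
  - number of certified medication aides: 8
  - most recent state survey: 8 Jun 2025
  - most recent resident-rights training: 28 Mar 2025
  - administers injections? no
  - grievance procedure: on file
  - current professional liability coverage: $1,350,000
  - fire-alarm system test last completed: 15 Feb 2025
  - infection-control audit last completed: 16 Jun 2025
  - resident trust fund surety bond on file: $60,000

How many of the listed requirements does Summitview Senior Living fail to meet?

3

1. certified medication aides 8 ≥ 4 → met
2. grievance procedure present → met
3. infection-control audit 48 days ago vs limit 45 → not met
4. state survey 56 days ago vs limit 60 → met
5. condition 'administers injections' does not hold → requirement n/a → met
6. professional liability coverage $1,350,000 ≥ $1,325,000 → met
7. resident-rights training 128 days ago vs limit 90 → not met
8. condition 'provides memory care' holds; resident trust fund surety bond $60,000 < $75,000 → not met
9. fire-alarm system test 169 days ago vs limit 180 → met
10. dietary services review 99 days ago vs limit 180 → met
Not met: 3 of 10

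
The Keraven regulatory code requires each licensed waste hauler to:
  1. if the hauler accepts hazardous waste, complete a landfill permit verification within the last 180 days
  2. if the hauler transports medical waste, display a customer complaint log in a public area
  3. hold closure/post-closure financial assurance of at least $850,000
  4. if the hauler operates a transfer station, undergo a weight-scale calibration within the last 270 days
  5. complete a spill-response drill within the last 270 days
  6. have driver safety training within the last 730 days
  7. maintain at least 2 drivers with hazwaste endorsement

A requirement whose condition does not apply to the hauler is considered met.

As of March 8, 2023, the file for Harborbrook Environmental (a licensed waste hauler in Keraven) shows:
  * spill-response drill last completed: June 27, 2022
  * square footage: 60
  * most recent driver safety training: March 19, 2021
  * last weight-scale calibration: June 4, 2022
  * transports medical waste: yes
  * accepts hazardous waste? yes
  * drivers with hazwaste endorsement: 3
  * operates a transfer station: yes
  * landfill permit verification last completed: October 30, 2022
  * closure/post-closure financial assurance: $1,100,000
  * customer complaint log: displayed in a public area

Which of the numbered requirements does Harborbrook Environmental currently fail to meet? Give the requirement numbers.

4

1. condition 'accepts hazardous waste' holds; landfill permit verification 129 days ago vs limit 180 → met
2. condition 'transports medical waste' holds; customer complaint log present → met
3. closure/post-closure financial assurance $1,100,000 ≥ $850,000 → met
4. condition 'operates a transfer station' holds; weight-scale calibration 277 days ago vs limit 270 → not met
5. spill-response drill 254 days ago vs limit 270 → met
6. driver safety training 719 days ago vs limit 730 → met
7. drivers with hazwaste endorsement 3 ≥ 2 → met
Not met: 4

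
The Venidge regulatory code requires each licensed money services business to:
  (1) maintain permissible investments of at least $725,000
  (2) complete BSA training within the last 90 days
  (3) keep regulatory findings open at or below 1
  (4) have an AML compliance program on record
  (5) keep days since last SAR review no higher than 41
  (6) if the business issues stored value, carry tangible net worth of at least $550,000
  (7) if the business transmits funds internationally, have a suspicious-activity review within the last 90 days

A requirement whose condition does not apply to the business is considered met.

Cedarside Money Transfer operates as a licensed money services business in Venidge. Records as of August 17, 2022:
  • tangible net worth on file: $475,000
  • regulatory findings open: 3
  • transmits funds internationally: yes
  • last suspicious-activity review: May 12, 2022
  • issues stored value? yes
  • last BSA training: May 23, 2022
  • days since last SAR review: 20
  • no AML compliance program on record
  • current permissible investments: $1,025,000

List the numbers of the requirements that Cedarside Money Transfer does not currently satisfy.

3, 4, 6, 7

1. permissible investments $1,025,000 ≥ $725,000 → met
2. BSA training 86 days ago vs limit 90 → met
3. regulatory findings open 3 > 1 → not met
4. AML compliance program absent → not met
5. days since last SAR review 20 ≤ 41 → met
6. condition 'issues stored value' holds; tangible net worth $475,000 < $550,000 → not met
7. condition 'transmits funds internationally' holds; suspicious-activity review 97 days ago vs limit 90 → not met
Not met: 3, 4, 6, 7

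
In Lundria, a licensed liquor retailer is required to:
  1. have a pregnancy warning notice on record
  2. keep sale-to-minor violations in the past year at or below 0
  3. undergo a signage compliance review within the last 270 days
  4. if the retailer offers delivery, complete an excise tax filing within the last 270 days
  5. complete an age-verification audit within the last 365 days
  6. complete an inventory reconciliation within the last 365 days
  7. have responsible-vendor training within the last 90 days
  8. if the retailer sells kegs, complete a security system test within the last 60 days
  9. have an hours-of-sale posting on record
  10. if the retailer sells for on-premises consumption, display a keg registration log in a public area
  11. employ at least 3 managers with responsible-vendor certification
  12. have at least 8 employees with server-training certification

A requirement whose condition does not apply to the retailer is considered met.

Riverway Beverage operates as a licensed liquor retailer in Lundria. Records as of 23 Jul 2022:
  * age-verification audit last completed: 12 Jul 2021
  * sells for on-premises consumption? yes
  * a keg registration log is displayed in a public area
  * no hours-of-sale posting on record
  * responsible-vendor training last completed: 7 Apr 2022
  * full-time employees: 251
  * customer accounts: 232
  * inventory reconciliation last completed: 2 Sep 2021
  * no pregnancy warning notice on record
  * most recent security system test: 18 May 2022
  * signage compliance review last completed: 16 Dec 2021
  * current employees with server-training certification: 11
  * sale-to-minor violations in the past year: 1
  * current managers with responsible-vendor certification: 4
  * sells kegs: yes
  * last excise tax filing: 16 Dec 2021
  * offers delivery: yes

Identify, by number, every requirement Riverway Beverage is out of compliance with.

1. pregnancy warning notice absent → not met
2. sale-to-minor violations in the past year 1 > 0 → not met
3. signage compliance review 219 days ago vs limit 270 → met
4. condition 'offers delivery' holds; excise tax filing 219 days ago vs limit 270 → met
5. age-verification audit 376 days ago vs limit 365 → not met
6. inventory reconciliation 324 days ago vs limit 365 → met
7. responsible-vendor training 107 days ago vs limit 90 → not met
8. condition 'sells kegs' holds; security system test 66 days ago vs limit 60 → not met
9. hours-of-sale posting absent → not met
10. condition 'sells for on-premises consumption' holds; keg registration log present → met
11. managers with responsible-vendor certification 4 ≥ 3 → met
12. employees with server-training certification 11 ≥ 8 → met
Not met: 1, 2, 5, 7, 8, 9

1, 2, 5, 7, 8, 9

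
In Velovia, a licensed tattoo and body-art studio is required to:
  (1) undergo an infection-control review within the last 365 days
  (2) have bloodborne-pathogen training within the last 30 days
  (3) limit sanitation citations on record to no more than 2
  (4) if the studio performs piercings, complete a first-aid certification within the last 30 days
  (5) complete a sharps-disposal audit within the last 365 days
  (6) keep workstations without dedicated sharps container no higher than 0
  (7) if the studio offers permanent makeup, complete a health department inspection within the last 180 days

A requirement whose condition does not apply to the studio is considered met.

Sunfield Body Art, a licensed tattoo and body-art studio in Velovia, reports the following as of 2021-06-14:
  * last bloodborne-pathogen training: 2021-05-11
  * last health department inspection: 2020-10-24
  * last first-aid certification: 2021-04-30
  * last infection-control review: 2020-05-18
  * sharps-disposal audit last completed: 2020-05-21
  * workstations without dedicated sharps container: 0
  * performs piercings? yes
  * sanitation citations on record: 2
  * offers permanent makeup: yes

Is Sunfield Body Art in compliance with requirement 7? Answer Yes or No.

No

7. condition 'offers permanent makeup' holds; health department inspection 233 days ago vs limit 180 → not met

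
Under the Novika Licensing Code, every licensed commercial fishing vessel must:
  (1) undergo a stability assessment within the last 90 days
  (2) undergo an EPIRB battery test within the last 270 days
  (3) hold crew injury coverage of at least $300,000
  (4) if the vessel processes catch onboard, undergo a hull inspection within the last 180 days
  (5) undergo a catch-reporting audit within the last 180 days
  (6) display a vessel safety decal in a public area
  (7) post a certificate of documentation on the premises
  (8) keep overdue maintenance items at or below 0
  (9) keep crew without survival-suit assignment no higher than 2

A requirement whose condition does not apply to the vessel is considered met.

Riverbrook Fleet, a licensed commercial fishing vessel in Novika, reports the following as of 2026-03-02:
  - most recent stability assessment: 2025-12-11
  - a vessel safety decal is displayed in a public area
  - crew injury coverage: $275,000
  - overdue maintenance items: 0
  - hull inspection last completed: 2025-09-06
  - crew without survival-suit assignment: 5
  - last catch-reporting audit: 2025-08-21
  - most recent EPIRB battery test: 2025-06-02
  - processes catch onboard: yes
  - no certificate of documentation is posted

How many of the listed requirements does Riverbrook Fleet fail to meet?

1. stability assessment 81 days ago vs limit 90 → met
2. EPIRB battery test 273 days ago vs limit 270 → not met
3. crew injury coverage $275,000 < $300,000 → not met
4. condition 'processes catch onboard' holds; hull inspection 177 days ago vs limit 180 → met
5. catch-reporting audit 193 days ago vs limit 180 → not met
6. vessel safety decal present → met
7. certificate of documentation absent → not met
8. overdue maintenance items 0 ≤ 0 → met
9. crew without survival-suit assignment 5 > 2 → not met
Not met: 5 of 9

5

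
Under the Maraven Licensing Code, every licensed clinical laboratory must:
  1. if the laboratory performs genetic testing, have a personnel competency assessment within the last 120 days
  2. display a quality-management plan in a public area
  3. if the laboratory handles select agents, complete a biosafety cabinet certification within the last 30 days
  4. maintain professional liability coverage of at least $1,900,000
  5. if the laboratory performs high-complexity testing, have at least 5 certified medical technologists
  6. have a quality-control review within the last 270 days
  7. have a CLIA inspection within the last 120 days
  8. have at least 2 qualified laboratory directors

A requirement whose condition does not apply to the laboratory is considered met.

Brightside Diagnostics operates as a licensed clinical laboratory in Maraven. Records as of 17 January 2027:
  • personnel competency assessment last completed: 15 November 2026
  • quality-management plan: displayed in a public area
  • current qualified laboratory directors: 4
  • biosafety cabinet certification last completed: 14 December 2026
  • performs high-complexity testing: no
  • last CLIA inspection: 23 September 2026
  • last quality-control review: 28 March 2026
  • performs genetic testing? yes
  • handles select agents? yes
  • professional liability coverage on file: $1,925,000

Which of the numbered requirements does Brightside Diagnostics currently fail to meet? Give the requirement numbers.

1. condition 'performs genetic testing' holds; personnel competency assessment 63 days ago vs limit 120 → met
2. quality-management plan present → met
3. condition 'handles select agents' holds; biosafety cabinet certification 34 days ago vs limit 30 → not met
4. professional liability coverage $1,925,000 ≥ $1,900,000 → met
5. condition 'performs high-complexity testing' does not hold → requirement n/a → met
6. quality-control review 295 days ago vs limit 270 → not met
7. CLIA inspection 116 days ago vs limit 120 → met
8. qualified laboratory directors 4 ≥ 2 → met
Not met: 3, 6

3, 6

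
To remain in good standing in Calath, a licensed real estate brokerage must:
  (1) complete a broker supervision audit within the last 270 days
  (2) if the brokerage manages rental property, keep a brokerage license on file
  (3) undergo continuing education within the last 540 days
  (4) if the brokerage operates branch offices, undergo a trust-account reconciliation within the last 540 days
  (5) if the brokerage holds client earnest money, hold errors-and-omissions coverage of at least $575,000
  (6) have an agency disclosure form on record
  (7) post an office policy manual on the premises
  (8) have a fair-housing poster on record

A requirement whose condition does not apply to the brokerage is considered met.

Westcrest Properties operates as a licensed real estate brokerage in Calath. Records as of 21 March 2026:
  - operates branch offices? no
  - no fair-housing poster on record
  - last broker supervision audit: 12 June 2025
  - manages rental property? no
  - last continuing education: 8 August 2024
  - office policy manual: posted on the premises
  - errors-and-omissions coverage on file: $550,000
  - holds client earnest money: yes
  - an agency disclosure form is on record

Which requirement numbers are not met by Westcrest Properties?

1, 3, 5, 8

1. broker supervision audit 282 days ago vs limit 270 → not met
2. condition 'manages rental property' does not hold → requirement n/a → met
3. continuing education 590 days ago vs limit 540 → not met
4. condition 'operates branch offices' does not hold → requirement n/a → met
5. condition 'holds client earnest money' holds; errors-and-omissions coverage $550,000 < $575,000 → not met
6. agency disclosure form present → met
7. office policy manual present → met
8. fair-housing poster absent → not met
Not met: 1, 3, 5, 8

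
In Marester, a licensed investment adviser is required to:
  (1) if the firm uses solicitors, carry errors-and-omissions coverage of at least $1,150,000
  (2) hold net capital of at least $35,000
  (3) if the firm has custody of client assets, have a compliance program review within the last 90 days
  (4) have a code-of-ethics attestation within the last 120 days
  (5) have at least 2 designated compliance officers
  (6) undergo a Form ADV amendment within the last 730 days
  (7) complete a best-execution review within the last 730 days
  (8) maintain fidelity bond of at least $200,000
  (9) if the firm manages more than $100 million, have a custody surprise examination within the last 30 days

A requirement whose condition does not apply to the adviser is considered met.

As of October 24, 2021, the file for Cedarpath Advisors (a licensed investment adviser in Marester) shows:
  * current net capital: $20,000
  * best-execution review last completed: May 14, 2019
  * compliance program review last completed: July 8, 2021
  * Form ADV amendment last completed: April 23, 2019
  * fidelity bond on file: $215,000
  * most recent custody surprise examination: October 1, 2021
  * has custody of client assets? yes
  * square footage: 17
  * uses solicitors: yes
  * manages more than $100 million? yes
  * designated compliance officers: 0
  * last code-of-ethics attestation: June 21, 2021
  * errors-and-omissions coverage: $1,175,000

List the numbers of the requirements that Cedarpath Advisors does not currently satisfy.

2, 3, 4, 5, 6, 7

1. condition 'uses solicitors' holds; errors-and-omissions coverage $1,175,000 ≥ $1,150,000 → met
2. net capital $20,000 < $35,000 → not met
3. condition 'has custody of client assets' holds; compliance program review 108 days ago vs limit 90 → not met
4. code-of-ethics attestation 125 days ago vs limit 120 → not met
5. designated compliance officers 0 < 2 → not met
6. Form ADV amendment 915 days ago vs limit 730 → not met
7. best-execution review 894 days ago vs limit 730 → not met
8. fidelity bond $215,000 ≥ $200,000 → met
9. condition 'manages more than $100 million' holds; custody surprise examination 23 days ago vs limit 30 → met
Not met: 2, 3, 4, 5, 6, 7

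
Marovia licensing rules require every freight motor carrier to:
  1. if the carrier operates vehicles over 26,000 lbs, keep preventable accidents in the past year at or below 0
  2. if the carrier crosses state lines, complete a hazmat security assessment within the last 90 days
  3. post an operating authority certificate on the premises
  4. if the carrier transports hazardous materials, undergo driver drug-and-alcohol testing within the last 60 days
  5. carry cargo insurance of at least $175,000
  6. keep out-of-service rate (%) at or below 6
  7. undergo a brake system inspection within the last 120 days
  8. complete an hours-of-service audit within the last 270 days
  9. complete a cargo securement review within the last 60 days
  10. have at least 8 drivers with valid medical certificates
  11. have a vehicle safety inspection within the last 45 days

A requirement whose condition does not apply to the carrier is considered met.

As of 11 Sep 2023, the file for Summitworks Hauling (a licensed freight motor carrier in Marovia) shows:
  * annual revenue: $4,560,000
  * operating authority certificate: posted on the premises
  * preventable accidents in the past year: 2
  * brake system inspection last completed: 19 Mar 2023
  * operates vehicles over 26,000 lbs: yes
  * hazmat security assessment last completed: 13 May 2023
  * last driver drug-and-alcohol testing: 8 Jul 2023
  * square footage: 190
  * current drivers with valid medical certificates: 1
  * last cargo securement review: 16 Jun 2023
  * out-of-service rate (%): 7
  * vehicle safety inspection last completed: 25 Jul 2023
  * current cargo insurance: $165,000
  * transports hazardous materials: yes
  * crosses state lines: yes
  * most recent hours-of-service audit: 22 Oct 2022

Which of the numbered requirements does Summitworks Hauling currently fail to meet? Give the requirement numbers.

1, 2, 4, 5, 6, 7, 8, 9, 10, 11

1. condition 'operates vehicles over 26,000 lbs' holds; preventable accidents in the past year 2 > 0 → not met
2. condition 'crosses state lines' holds; hazmat security assessment 121 days ago vs limit 90 → not met
3. operating authority certificate present → met
4. condition 'transports hazardous materials' holds; driver drug-and-alcohol testing 65 days ago vs limit 60 → not met
5. cargo insurance $165,000 < $175,000 → not met
6. out-of-service rate (%) 7 > 6 → not met
7. brake system inspection 176 days ago vs limit 120 → not met
8. hours-of-service audit 324 days ago vs limit 270 → not met
9. cargo securement review 87 days ago vs limit 60 → not met
10. drivers with valid medical certificates 1 < 8 → not met
11. vehicle safety inspection 48 days ago vs limit 45 → not met
Not met: 1, 2, 4, 5, 6, 7, 8, 9, 10, 11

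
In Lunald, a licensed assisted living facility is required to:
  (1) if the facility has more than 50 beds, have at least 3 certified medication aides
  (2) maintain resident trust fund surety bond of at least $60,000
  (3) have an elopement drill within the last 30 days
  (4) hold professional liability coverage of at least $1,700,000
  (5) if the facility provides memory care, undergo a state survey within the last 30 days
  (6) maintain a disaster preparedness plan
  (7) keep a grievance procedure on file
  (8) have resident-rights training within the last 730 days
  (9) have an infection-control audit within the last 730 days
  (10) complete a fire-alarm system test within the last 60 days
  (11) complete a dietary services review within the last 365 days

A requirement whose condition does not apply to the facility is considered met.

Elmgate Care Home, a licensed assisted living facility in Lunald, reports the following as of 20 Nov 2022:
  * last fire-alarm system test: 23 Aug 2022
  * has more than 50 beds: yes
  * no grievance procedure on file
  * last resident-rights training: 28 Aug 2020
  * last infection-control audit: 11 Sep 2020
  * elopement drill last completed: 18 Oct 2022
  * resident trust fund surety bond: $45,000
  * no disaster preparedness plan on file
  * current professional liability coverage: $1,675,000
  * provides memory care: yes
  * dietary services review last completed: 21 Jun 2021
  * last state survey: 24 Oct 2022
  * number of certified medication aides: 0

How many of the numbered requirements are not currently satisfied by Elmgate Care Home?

1. condition 'has more than 50 beds' holds; certified medication aides 0 < 3 → not met
2. resident trust fund surety bond $45,000 < $60,000 → not met
3. elopement drill 33 days ago vs limit 30 → not met
4. professional liability coverage $1,675,000 < $1,700,000 → not met
5. condition 'provides memory care' holds; state survey 27 days ago vs limit 30 → met
6. disaster preparedness plan absent → not met
7. grievance procedure absent → not met
8. resident-rights training 814 days ago vs limit 730 → not met
9. infection-control audit 800 days ago vs limit 730 → not met
10. fire-alarm system test 89 days ago vs limit 60 → not met
11. dietary services review 517 days ago vs limit 365 → not met
Not met: 10 of 11

10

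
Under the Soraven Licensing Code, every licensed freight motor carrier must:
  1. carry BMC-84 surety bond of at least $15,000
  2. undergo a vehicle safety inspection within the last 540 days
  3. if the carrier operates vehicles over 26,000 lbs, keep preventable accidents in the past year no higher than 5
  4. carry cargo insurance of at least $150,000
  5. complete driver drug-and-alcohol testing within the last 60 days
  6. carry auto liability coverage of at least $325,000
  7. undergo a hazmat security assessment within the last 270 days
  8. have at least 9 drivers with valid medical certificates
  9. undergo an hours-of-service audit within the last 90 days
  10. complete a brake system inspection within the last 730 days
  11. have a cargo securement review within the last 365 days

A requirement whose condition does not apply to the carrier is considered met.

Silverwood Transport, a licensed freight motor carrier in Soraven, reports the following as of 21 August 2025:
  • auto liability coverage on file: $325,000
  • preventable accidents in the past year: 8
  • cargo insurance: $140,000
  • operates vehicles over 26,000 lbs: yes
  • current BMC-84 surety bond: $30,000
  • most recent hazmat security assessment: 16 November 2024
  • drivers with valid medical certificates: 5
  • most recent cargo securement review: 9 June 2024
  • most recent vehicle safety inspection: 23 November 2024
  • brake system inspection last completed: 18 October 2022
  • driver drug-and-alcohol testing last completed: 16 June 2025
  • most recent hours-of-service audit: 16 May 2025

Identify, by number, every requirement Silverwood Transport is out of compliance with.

1. BMC-84 surety bond $30,000 ≥ $15,000 → met
2. vehicle safety inspection 271 days ago vs limit 540 → met
3. condition 'operates vehicles over 26,000 lbs' holds; preventable accidents in the past year 8 > 5 → not met
4. cargo insurance $140,000 < $150,000 → not met
5. driver drug-and-alcohol testing 66 days ago vs limit 60 → not met
6. auto liability coverage $325,000 ≥ $325,000 → met
7. hazmat security assessment 278 days ago vs limit 270 → not met
8. drivers with valid medical certificates 5 < 9 → not met
9. hours-of-service audit 97 days ago vs limit 90 → not met
10. brake system inspection 1038 days ago vs limit 730 → not met
11. cargo securement review 438 days ago vs limit 365 → not met
Not met: 3, 4, 5, 7, 8, 9, 10, 11

3, 4, 5, 7, 8, 9, 10, 11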